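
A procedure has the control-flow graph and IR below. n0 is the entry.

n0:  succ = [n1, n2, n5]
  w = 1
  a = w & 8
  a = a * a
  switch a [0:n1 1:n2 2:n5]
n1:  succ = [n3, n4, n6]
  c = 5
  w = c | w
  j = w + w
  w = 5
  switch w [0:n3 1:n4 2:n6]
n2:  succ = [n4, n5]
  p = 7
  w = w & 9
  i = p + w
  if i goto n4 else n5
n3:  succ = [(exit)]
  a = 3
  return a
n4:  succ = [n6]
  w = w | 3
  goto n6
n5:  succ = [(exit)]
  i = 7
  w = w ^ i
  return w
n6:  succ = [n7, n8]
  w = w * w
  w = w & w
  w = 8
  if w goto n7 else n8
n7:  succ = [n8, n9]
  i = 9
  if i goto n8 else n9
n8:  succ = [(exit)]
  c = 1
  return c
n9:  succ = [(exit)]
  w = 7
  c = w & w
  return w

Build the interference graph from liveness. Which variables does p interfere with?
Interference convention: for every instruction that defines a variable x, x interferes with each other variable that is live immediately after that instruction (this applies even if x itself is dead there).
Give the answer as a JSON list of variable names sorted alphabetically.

Answer: ["w"]

Working:
Per-block:
  n0 def {a,w} use ∅
  n1 def {c,j,w} use {w}
  n2 def {i,p,w} use {w}
  n3 def {a} use ∅
  n4 def {w} use {w}
  n5 def {i,w} use {w}
  n6 def {w} use {w}
  n7 def {i} use ∅
  n8 def {c} use ∅
  n9 def {c,w} use ∅

Live sets:
  n0: in=∅ out={w}
  n1: in={w} out={w}
  n2: in={w} out={w}
  n3: in=∅ out=∅
  n4: in={w} out={w}
  n5: in={w} out=∅
  n6: in={w} out=∅
  n7: in=∅ out=∅
  n8: in=∅ out=∅
  n9: in=∅ out=∅

Conflict graph:
  a↔{w}
  c↔{w}
  i↔{w}
  j↔∅
  p↔{w}
  w↔{a,c,i,p}

N(p) = ["w"]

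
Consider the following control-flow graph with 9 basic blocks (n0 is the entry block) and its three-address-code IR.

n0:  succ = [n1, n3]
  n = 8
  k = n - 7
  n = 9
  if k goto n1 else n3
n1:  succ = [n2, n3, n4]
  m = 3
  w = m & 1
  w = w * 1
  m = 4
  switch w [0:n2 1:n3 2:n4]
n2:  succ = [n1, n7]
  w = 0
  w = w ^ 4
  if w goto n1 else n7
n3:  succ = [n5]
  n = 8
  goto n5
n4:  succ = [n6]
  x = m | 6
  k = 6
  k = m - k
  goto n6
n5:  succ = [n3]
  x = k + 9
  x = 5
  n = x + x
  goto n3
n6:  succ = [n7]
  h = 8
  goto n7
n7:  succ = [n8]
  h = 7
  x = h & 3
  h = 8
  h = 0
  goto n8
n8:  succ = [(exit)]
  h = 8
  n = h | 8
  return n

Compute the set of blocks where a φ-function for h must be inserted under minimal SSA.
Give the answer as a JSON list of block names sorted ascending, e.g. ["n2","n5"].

Answer: ["n7"]

Analysis:
idom tree: n1←n0 n2←n1 n3←n0 n4←n1 n5←n3 n6←n4 n7←n1 n8←n7
Dom∩ at merges:
  n1: preds {n0,n2}: {n0} ∩ {n0,n1,n2} = {n0}; idom=n0
  n3: preds {n0,n1,n5}: {n0} ∩ {n0,n1} ∩ {n0,n3,n5} = {n0}; idom=n0
  n7: preds {n2,n6}: {n0,n1,n2} ∩ {n0,n1,n4,n6} = {n0,n1}; idom=n1

Frontier:
  n1←n0: walk · to n0
  n1←n2: walk n2→n1 to n0
  n3←n0: walk · to n0
  n3←n1: walk n1 to n0
  n3←n5: walk n5→n3 to n0
  n7←n2: walk n2 to n1
  n7←n6: walk n6→n4 to n1
  DF(n0)=∅
  DF(n1)={n1,n3}
  DF(n2)={n1,n7}
  DF(n3)={n3}
  DF(n4)={n7}
  DF(n5)={n3}
  DF(n6)={n7}
  DF(n7)=∅
  DF(n8)=∅

φ for h: defs {n6,n7,n8}
  DF⁺ = {n7}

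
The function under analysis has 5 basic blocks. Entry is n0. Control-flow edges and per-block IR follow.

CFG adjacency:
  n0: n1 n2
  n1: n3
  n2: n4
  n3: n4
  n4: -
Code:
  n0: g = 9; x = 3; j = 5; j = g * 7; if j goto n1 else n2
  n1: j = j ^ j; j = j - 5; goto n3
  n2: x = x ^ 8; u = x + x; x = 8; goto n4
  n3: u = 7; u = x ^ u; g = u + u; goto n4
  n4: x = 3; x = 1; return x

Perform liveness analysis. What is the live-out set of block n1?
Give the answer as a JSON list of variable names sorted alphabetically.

Block summaries:
  n0 def {g,j,x} use ∅
  n1 def {j} use {j}
  n2 def {u,x} use {x}
  n3 def {g,u} use {x}
  n4 def {x} use ∅

Liveness:
  live n0: ∅→{j,x}
  live n1: {j,x}→{x}
  live n2: {x}→∅
  live n3: {x}→∅
  live n4: ∅→∅

live-out(n1) = ["x"]

Answer: ["x"]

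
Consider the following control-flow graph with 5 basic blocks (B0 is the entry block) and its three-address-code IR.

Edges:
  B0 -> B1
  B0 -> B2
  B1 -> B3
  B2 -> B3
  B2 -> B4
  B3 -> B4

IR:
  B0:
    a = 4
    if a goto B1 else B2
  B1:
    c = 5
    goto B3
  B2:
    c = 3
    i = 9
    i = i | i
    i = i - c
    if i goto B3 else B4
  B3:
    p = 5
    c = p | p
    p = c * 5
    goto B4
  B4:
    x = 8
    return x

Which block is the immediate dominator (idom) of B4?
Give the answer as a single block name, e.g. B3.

Answer: B0

Derivation:
idom tree: B1←B0 B2←B0 B3←B0 B4←B0
Dom∩ at merges:
  B3: preds {B1,B2}: {B0,B1} ∩ {B0,B2} = {B0}; idom=B0
  B4: preds {B2,B3}: {B0,B2} ∩ {B0,B3} = {B0}; idom=B0

idom(B4) = B0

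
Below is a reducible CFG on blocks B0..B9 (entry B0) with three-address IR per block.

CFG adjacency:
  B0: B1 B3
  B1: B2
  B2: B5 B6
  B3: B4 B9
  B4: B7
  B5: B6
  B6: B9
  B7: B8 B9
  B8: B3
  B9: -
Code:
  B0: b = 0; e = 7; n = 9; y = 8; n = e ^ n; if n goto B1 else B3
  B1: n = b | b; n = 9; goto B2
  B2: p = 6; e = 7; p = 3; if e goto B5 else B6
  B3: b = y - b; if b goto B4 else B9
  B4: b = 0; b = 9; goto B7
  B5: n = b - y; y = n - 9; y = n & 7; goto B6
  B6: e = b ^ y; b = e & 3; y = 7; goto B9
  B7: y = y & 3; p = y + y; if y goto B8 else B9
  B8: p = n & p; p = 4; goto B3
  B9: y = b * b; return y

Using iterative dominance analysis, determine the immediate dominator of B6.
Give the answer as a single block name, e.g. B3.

Answer: B2

Working:
idom tree: B1←B0 B2←B1 B3←B0 B4←B3 B5←B2 B6←B2 B7←B4 B8←B7 B9←B0
Dom∩ at merges:
  B3: preds {B0,B8}: {B0} ∩ {B0,B3,B4,B7,B8} = {B0}; idom=B0
  B6: preds {B2,B5}: {B0,B1,B2} ∩ {B0,B1,B2,B5} = {B0,B1,B2}; idom=B2
  B9: preds {B3,B6,B7}: {B0,B3} ∩ {B0,B1,B2,B6} ∩ {B0,B3,B4,B7} = {B0}; idom=B0

idom(B6) = B2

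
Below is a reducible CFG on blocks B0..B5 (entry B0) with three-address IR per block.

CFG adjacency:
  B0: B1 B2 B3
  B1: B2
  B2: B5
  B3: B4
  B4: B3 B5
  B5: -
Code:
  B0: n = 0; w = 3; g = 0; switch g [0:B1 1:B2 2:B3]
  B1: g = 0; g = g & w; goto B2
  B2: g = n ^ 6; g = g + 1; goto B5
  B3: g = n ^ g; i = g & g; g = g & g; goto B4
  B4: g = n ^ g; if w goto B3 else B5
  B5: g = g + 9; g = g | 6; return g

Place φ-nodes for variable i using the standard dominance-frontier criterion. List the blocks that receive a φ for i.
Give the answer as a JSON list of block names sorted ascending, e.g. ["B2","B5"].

idom tree: B1←B0 B2←B0 B3←B0 B4←B3 B5←B0
Dom at joins:
  B2: preds {B0,B1}: {B0} ∩ {B0,B1} = {B0}; idom=B0
  B3: preds {B0,B4}: {B0} ∩ {B0,B3,B4} = {B0}; idom=B0
  B5: preds {B2,B4}: {B0,B2} ∩ {B0,B3,B4} = {B0}; idom=B0

DF walk-up:
  join B2 pred B0: · stop@B0
  join B2 pred B1: B1 stop@B0
  join B3 pred B0: · stop@B0
  join B3 pred B4: B4→B3 stop@B0
  join B5 pred B2: B2 stop@B0
  join B5 pred B4: B4→B3 stop@B0
  DF(B0)=∅
  DF(B1)={B2}
  DF(B2)={B5}
  DF(B3)={B3,B5}
  DF(B4)={B3,B5}
  DF(B5)=∅

φ for i: defs {B3}
  DF⁺ = {B3,B5}

Answer: ["B3", "B5"]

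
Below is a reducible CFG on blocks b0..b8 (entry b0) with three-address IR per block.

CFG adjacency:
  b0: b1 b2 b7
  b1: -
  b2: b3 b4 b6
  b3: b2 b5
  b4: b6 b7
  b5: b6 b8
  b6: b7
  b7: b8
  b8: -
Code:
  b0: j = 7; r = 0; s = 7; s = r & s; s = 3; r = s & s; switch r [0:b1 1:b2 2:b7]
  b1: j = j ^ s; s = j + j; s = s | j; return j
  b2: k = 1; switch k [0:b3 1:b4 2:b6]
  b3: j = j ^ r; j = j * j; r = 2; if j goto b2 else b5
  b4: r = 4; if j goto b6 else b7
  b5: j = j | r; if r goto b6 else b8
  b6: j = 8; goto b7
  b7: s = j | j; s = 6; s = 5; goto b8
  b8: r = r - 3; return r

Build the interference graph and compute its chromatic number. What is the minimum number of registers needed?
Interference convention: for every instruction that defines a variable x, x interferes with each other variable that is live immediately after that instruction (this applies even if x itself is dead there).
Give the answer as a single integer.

Answer: 3

Derivation:
def/use:
  b0: def={j,r,s} ue=∅
  b1: def={j,s} ue={j,s}
  b2: def={k} ue=∅
  b3: def={j,r} ue={j,r}
  b4: def={r} ue={j}
  b5: def={j} ue={j,r}
  b6: def={j} ue=∅
  b7: def={s} ue={j}
  b8: def={r} ue={r}

Liveness:
  live b0: ∅→{j,r,s}
  live b1: {j,s}→∅
  live b2: {j,r}→{j,r}
  live b3: {j,r}→{j,r}
  live b4: {j}→{j,r}
  live b5: {j,r}→{r}
  live b6: {r}→{j,r}
  live b7: {j,r}→{r}
  live b8: {r}→∅

Conflict graph:
  j: {k,r,s}
  k: {j,r}
  r: {j,k,s}
  s: {j,r}

Registers:
  clique {j,k,r} ⇒ need ≥ 3
  assign j→r0 k→r2 r→r1 s→r2 — no edge inside a register ⇒ χ ≤ 3
  χ = 3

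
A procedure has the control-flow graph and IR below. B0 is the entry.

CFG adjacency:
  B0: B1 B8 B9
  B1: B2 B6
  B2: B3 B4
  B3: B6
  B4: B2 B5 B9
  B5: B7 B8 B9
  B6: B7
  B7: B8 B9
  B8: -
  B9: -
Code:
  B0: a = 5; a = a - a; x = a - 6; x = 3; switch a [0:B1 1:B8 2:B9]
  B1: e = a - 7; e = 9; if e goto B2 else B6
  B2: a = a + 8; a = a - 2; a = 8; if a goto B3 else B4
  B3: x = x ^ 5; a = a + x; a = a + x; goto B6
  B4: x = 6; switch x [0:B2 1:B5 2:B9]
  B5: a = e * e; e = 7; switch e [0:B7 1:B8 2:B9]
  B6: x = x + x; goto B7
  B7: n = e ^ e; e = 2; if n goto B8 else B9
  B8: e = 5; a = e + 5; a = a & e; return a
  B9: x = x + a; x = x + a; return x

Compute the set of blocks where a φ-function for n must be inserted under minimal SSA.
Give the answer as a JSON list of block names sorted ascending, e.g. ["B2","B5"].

Answer: ["B8", "B9"]

Analysis:
idom tree: B1←B0 B2←B1 B3←B2 B4←B2 B5←B4 B6←B1 B7←B1 B8←B0 B9←B0
Dom∩ at merges:
  B2: preds {B1,B4}: {B0,B1} ∩ {B0,B1,B2,B4} = {B0,B1}; idom=B1
  B6: preds {B1,B3}: {B0,B1} ∩ {B0,B1,B2,B3} = {B0,B1}; idom=B1
  B7: preds {B5,B6}: {B0,B1,B2,B4,B5} ∩ {B0,B1,B6} = {B0,B1}; idom=B1
  B8: preds {B0,B5,B7}: {B0} ∩ {B0,B1,B2,B4,B5} ∩ {B0,B1,B7} = {B0}; idom=B0
  B9: preds {B0,B4,B5,B7}: {B0} ∩ {B0,B1,B2,B4} ∩ {B0,B1,B2,B4,B5} ∩ {B0,B1,B7} = {B0}; idom=B0

Frontier:
  B2←B1: walk · to B1
  B2←B4: walk B4→B2 to B1
  B6←B1: walk · to B1
  B6←B3: walk B3→B2 to B1
  B7←B5: walk B5→B4→B2 to B1
  B7←B6: walk B6 to B1
  B8←B0: walk · to B0
  B8←B5: walk B5→B4→B2→B1 to B0
  B8←B7: walk B7→B1 to B0
  B9←B0: walk · to B0
  B9←B4: walk B4→B2→B1 to B0
  B9←B5: walk B5→B4→B2→B1 to B0
  B9←B7: walk B7→B1 to B0
  DF(B0)=∅
  DF(B1)={B8,B9}
  DF(B2)={B2,B6,B7,B8,B9}
  DF(B3)={B6}
  DF(B4)={B2,B7,B8,B9}
  DF(B5)={B7,B8,B9}
  DF(B6)={B7}
  DF(B7)={B8,B9}
  DF(B8)=∅
  DF(B9)=∅

φ for n: defs {B7}
  DF⁺ = {B8,B9}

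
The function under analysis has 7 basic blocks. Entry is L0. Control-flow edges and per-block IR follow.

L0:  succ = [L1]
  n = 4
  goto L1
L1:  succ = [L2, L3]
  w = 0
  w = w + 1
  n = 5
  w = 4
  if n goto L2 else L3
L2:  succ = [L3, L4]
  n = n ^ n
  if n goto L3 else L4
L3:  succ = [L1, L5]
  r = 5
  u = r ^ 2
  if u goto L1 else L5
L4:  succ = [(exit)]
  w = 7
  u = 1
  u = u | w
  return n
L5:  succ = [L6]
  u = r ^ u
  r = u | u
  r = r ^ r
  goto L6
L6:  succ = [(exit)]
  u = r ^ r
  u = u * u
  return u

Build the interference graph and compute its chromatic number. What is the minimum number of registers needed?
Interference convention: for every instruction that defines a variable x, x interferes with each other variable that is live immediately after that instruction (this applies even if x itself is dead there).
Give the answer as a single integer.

def/use:
  L0 def {n} use ∅
  L1 def {n,w} use ∅
  L2 def {n} use {n}
  L3 def {r,u} use ∅
  L4 def {u,w} use {n}
  L5 def {r,u} use {r,u}
  L6 def {u} use {r}

Backward fixpoint:
  L0: in=∅ out=∅
  L1: in=∅ out={n}
  L2: in={n} out={n}
  L3: in=∅ out={r,u}
  L4: in={n} out=∅
  L5: in={r,u} out={r}
  L6: in={r} out=∅

Interfere edges:
  n — {u,w}
  r — {u}
  u — {n,r,w}
  w — {n,u}

Chromatic number:
  {n,u,w} pairwise interfere (3-clique) ⇒ χ ≥ 3
  assign n→r1 r→r1 u→r0 w→r2 — no edge inside a register ⇒ χ ≤ 3
  χ = 3

Answer: 3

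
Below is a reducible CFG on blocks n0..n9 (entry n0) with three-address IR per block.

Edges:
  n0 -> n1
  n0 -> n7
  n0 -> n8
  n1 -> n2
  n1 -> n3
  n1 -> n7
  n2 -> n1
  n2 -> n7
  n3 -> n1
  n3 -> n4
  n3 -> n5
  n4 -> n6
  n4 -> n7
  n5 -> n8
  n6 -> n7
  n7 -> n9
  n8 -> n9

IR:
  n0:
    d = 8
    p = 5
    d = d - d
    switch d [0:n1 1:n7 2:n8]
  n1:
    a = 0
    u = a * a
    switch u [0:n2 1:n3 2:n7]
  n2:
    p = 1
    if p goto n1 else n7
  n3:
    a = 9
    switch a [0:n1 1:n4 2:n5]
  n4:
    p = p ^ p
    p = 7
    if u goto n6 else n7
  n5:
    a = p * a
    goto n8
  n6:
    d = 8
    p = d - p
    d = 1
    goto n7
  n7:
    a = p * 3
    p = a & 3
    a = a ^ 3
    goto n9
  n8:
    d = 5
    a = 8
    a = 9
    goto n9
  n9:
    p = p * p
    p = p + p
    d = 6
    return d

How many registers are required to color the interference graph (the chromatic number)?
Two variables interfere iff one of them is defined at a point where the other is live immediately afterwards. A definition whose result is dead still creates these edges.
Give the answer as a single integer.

Answer: 3

Working:
Block summaries:
  n0 def {d,p} use ∅
  n1 def {a,u} use ∅
  n2 def {p} use ∅
  n3 def {a} use ∅
  n4 def {p} use {p,u}
  n5 def {a} use {a,p}
  n6 def {d,p} use {p}
  n7 def {a,p} use {p}
  n8 def {a,d} use ∅
  n9 def {d,p} use {p}

Liveness:
  n0: in=∅ out={p}
  n1: in={p} out={p,u}
  n2: in=∅ out={p}
  n3: in={p,u} out={a,p,u}
  n4: in={p,u} out={p}
  n5: in={a,p} out={p}
  n6: in={p} out={p}
  n7: in={p} out={p}
  n8: in={p} out={p}
  n9: in={p} out=∅

Interference:
  a — {p,u}
  d — {p}
  p — {a,d,u}
  u — {a,p}

Registers:
  clique {a,p,u} ⇒ need ≥ 3
  3-colouring: r0={p}  r1={a,d}  r2={u}
  χ = 3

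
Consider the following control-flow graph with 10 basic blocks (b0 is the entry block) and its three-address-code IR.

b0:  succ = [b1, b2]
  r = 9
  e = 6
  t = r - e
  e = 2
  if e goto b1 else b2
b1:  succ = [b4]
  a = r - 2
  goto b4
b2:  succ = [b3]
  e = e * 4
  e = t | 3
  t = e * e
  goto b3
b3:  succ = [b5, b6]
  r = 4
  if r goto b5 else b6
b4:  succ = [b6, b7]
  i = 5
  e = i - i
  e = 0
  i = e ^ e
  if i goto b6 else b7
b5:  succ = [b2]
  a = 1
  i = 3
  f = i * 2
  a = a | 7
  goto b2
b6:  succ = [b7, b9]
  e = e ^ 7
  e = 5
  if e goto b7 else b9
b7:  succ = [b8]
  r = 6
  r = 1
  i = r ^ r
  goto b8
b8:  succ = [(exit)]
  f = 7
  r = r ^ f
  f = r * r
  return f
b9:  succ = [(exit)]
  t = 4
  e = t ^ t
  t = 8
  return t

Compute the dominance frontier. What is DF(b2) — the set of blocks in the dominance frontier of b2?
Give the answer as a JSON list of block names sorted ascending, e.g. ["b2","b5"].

Answer: ["b2", "b6"]

Analysis:
idom tree: b1←b0 b2←b0 b3←b2 b4←b1 b5←b3 b6←b0 b7←b0 b8←b7 b9←b6
Dom at joins:
  b2: preds {b0,b5}: {b0} ∩ {b0,b2,b3,b5} = {b0}; idom=b0
  b6: preds {b3,b4}: {b0,b2,b3} ∩ {b0,b1,b4} = {b0}; idom=b0
  b7: preds {b4,b6}: {b0,b1,b4} ∩ {b0,b6} = {b0}; idom=b0

DF derivation:
  b2←b0: walk · to b0
  b2←b5: walk b5→b3→b2 to b0
  b6←b3: walk b3→b2 to b0
  b6←b4: walk b4→b1 to b0
  b7←b4: walk b4→b1 to b0
  b7←b6: walk b6 to b0
  b0 → ∅
  b1 → {b6,b7}
  b2 → {b2,b6}
  b3 → {b2,b6}
  b4 → {b6,b7}
  b5 → {b2}
  b6 → {b7}
  b7 → ∅
  b8 → ∅
  b9 → ∅

DF(b2) = ["b2", "b6"]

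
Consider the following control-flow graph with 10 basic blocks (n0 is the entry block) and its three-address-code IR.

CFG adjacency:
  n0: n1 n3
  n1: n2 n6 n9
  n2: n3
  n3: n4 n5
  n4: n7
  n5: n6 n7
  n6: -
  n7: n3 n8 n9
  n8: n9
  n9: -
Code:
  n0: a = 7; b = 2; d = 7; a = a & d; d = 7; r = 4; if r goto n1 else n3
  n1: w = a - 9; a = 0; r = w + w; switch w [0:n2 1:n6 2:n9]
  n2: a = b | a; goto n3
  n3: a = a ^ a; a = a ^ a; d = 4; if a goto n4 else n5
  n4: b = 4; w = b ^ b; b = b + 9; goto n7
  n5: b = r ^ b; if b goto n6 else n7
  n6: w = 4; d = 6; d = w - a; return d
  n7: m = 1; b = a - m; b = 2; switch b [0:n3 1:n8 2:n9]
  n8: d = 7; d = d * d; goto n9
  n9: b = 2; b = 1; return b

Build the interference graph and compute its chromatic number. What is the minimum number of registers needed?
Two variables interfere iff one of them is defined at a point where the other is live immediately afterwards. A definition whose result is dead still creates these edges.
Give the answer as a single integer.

def/use:
  n0: def={a,b,d,r} ue=∅
  n1: def={a,r,w} ue={a}
  n2: def={a} ue={a,b}
  n3: def={a,d} ue={a}
  n4: def={b,w} ue=∅
  n5: def={b} ue={b,r}
  n6: def={d,w} ue={a}
  n7: def={b,m} ue={a}
  n8: def={d} ue=∅
  n9: def={b} ue=∅

Liveness:
  n0: in=∅ out={a,b,r}
  n1: in={a,b} out={a,b,r}
  n2: in={a,b,r} out={a,b,r}
  n3: in={a,b,r} out={a,b,r}
  n4: in={a,r} out={a,r}
  n5: in={a,b,r} out={a,r}
  n6: in={a} out=∅
  n7: in={a,r} out={a,b,r}
  n8: in=∅ out=∅
  n9: in=∅ out=∅

Interference:
  a: {b,d,m,r,w}
  b: {a,d,r,w}
  d: {a,b,r,w}
  m: {a,r}
  r: {a,b,d,m,w}
  w: {a,b,d,r}

Colouring:
  {a,b,d,r,w} pairwise interfere (5-clique) ⇒ χ ≥ 5
  5-colouring: R0={a}  R1={r}  R2={b,m}  R3={d}  R4={w}
  χ = 5

Answer: 5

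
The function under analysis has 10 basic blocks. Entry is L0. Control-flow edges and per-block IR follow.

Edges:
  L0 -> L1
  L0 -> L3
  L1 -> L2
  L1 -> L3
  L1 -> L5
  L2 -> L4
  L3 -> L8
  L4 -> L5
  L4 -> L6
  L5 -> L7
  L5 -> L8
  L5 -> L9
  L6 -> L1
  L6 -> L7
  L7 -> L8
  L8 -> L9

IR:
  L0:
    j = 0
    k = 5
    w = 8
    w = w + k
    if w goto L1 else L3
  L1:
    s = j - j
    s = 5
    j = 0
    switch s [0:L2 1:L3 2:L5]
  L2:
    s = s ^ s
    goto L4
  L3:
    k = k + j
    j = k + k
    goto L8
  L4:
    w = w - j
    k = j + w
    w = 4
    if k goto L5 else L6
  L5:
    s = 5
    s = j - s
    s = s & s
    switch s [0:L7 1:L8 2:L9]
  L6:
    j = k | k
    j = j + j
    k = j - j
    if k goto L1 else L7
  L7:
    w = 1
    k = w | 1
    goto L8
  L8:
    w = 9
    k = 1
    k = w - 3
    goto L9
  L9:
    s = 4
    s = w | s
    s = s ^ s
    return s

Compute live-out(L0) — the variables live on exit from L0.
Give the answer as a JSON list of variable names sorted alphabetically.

Answer: ["j", "k", "w"]

Working:
Per-block:
  L0: def={j,k,w} ue=∅
  L1: def={j,s} ue={j}
  L2: def={s} ue={s}
  L3: def={j,k} ue={j,k}
  L4: def={k,w} ue={j,w}
  L5: def={s} ue={j}
  L6: def={j,k} ue={k}
  L7: def={k,w} ue=∅
  L8: def={k,w} ue=∅
  L9: def={s} ue={w}

Backward fixpoint:
  live L0: ∅→{j,k,w}
  live L1: {j,k,w}→{j,k,s,w}
  live L2: {j,s,w}→{j,w}
  live L3: {j,k}→∅
  live L4: {j,w}→{j,k,w}
  live L5: {j,w}→{w}
  live L6: {k,w}→{j,k,w}
  live L7: ∅→∅
  live L8: ∅→{w}
  live L9: {w}→∅

live-out(L0) = ["j", "k", "w"]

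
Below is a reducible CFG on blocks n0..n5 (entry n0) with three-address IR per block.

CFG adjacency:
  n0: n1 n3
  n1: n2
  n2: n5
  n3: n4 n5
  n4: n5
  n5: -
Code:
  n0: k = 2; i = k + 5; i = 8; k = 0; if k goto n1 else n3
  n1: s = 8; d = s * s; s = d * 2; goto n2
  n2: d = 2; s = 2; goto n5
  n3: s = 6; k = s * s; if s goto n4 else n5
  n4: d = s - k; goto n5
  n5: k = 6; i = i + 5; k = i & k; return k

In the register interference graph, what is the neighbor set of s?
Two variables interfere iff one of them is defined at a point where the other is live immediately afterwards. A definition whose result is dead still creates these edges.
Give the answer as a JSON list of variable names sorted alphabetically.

Answer: ["i", "k"]

Derivation:
Per-block:
  n0: {i,k} / ∅
  n1: {d,s} / ∅
  n2: {d,s} / ∅
  n3: {k,s} / ∅
  n4: {d} / {k,s}
  n5: {i,k} / {i}

Liveness:
  n0: in=∅ out={i}
  n1: in={i} out={i}
  n2: in={i} out={i}
  n3: in={i} out={i,k,s}
  n4: in={i,k,s} out={i}
  n5: in={i} out=∅

Interference:
  d — {i}
  i — {d,k,s}
  k — {i,s}
  s — {i,k}

N(s) = ["i", "k"]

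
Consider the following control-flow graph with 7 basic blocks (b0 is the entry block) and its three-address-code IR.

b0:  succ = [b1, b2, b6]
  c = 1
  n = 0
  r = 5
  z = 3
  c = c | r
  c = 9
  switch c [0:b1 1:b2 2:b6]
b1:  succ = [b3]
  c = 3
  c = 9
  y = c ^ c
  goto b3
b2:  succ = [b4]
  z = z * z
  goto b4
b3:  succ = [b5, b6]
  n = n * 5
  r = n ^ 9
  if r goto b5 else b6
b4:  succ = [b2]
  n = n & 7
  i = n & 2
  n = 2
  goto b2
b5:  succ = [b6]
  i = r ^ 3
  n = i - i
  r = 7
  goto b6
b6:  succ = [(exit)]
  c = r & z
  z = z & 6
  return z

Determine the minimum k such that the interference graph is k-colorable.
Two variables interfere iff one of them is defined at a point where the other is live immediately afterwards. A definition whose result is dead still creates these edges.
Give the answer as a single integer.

Block summaries:
  b0: {c,n,r,z} / ∅
  b1: {c,y} / ∅
  b2: {z} / {z}
  b3: {n,r} / {n}
  b4: {i,n} / {n}
  b5: {i,n,r} / {r}
  b6: {c,z} / {r,z}

Liveness:
  b0: in=∅ out={n,r,z}
  b1: in={n,z} out={n,z}
  b2: in={n,z} out={n,z}
  b3: in={n,z} out={r,z}
  b4: in={n,z} out={n,z}
  b5: in={r,z} out={r,z}
  b6: in={r,z} out=∅

Conflict graph:
  c: {n,r,z}
  i: {z}
  n: {c,r,y,z}
  r: {c,n,z}
  y: {n,z}
  z: {c,i,n,r,y}

Chromatic number:
  clique {c,n,r,z} ⇒ need ≥ 4
  4-colouring: r0={z}  r1={i,n}  r2={c,y}  r3={r}
  χ = 4

Answer: 4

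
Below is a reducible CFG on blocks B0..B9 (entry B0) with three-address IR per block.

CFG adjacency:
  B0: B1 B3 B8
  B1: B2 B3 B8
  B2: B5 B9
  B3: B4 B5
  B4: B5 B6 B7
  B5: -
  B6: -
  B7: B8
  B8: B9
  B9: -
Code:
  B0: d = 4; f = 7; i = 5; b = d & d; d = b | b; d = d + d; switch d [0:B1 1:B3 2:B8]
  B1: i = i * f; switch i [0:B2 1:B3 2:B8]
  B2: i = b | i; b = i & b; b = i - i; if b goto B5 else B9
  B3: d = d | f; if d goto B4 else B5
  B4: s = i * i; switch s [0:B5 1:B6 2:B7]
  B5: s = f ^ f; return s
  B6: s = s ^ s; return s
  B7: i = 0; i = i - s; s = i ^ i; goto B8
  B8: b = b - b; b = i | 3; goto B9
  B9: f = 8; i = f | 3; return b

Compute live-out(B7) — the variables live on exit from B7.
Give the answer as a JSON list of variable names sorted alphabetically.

Answer: ["b", "i"]

Working:
Per-block:
  B0: def={b,d,f,i} ue=∅
  B1: def={i} ue={f,i}
  B2: def={b,i} ue={b,i}
  B3: def={d} ue={d,f}
  B4: def={s} ue={i}
  B5: def={s} ue={f}
  B6: def={s} ue={s}
  B7: def={i,s} ue={s}
  B8: def={b} ue={b,i}
  B9: def={f,i} ue={b}

Liveness:
  B0: in=∅ out={b,d,f,i}
  B1: in={b,d,f,i} out={b,d,f,i}
  B2: in={b,f,i} out={b,f}
  B3: in={b,d,f,i} out={b,f,i}
  B4: in={b,f,i} out={b,f,s}
  B5: in={f} out=∅
  B6: in={s} out=∅
  B7: in={b,s} out={b,i}
  B8: in={b,i} out={b}
  B9: in={b} out=∅

live-out(B7) = ["b", "i"]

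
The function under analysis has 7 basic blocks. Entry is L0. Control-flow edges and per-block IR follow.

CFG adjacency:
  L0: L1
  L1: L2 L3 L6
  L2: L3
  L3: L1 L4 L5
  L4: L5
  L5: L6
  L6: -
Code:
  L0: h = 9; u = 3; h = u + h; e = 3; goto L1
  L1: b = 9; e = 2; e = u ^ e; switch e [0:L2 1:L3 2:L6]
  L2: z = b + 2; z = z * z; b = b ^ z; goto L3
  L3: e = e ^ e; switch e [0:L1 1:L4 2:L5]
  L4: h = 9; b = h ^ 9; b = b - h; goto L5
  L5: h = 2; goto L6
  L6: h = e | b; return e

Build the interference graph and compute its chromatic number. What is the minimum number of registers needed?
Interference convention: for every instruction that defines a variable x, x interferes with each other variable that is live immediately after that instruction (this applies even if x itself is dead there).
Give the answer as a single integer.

Block summaries:
  L0: {e,h,u} / ∅
  L1: {b,e} / {u}
  L2: {b,z} / {b}
  L3: {e} / {e}
  L4: {b,h} / ∅
  L5: {h} / ∅
  L6: {h} / {b,e}

Backward fixpoint:
  live L0: ∅→{u}
  live L1: {u}→{b,e,u}
  live L2: {b,e,u}→{b,e,u}
  live L3: {b,e,u}→{b,e,u}
  live L4: {e}→{b,e}
  live L5: {b,e}→{b,e}
  live L6: {b,e}→∅

Interfere edges:
  b: {e,h,u,z}
  e: {b,h,u,z}
  h: {b,e,u}
  u: {b,e,h,z}
  z: {b,e,u}

Colouring:
  {b,e,h,u} pairwise interfere (4-clique) ⇒ χ ≥ 4
  4-colouring: r0={b}  r1={e}  r2={u}  r3={h,z}
  χ = 4

Answer: 4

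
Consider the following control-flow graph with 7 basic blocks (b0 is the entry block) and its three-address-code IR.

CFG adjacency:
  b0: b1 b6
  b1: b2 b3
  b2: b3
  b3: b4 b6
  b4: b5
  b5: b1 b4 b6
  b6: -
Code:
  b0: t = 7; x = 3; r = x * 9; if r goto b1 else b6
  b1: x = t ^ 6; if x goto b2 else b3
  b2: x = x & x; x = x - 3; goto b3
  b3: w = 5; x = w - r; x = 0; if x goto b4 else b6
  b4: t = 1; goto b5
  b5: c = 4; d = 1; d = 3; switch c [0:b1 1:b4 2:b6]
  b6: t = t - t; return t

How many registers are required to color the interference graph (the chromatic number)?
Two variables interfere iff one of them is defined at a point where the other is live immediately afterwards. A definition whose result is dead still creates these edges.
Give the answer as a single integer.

Answer: 4

Working:
def/use:
  b0: def={r,t,x} ue=∅
  b1: def={x} ue={t}
  b2: def={x} ue={x}
  b3: def={w,x} ue={r}
  b4: def={t} ue=∅
  b5: def={c,d} ue=∅
  b6: def={t} ue={t}

Backward fixpoint:
  live b0: ∅→{r,t}
  live b1: {r,t}→{r,t,x}
  live b2: {r,t,x}→{r,t}
  live b3: {r,t}→{r,t}
  live b4: {r}→{r,t}
  live b5: {r,t}→{r,t}
  live b6: {t}→∅

Interference:
  c: {d,r,t}
  d: {c,r,t}
  r: {c,d,t,w,x}
  t: {c,d,r,w,x}
  w: {r,t}
  x: {r,t}

Colouring:
  lower bound: {c,d,r,t} mutually conflict ⇒ χ ≥ 4
  assign c→r2 d→r3 r→r0 t→r1 w→r2 x→r2 — no edge inside a register ⇒ χ ≤ 4
  χ = 4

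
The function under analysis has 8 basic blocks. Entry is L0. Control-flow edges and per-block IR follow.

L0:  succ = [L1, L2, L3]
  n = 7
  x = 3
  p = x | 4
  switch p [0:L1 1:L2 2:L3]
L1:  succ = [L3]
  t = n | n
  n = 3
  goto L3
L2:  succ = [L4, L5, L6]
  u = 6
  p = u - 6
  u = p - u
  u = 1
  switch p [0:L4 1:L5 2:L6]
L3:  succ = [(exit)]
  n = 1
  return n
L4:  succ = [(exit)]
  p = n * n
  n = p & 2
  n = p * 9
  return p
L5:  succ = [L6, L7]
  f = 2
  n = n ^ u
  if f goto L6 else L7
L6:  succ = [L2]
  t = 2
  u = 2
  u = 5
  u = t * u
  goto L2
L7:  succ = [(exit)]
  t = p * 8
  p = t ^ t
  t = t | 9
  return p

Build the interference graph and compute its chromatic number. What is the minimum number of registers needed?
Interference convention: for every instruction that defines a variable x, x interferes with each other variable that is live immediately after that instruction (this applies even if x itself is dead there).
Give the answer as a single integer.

Answer: 4

Working:
Per-block:
  L0 def {n,p,x} use ∅
  L1 def {n,t} use {n}
  L2 def {p,u} use ∅
  L3 def {n} use ∅
  L4 def {n,p} use {n}
  L5 def {f,n} use {n,u}
  L6 def {t,u} use ∅
  L7 def {p,t} use {p}

Backward fixpoint:
  L0: in=∅ out={n}
  L1: in={n} out=∅
  L2: in={n} out={n,p,u}
  L3: in=∅ out=∅
  L4: in={n} out=∅
  L5: in={n,p,u} out={n,p}
  L6: in={n} out={n}
  L7: in={p} out=∅

Conflict graph:
  f — {n,p,u}
  n — {f,p,t,u,x}
  p — {f,n,t,u}
  t — {n,p,u}
  u — {f,n,p,t}
  x — {n}

Chromatic number:
  {f,n,p,u} pairwise interfere (4-clique) ⇒ χ ≥ 4
  4-colouring: R0={n}  R1={p,x}  R2={u}  R3={f,t}
  χ = 4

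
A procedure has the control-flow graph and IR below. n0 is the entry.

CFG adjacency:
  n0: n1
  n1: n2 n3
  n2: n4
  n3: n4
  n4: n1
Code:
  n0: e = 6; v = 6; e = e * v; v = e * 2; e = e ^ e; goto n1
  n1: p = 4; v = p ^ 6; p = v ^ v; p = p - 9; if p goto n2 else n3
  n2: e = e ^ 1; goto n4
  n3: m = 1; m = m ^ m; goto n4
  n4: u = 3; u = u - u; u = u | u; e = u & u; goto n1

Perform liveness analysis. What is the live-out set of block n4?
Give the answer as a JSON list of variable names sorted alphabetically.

Block summaries:
  n0: def={e,v} ue=∅
  n1: def={p,v} ue=∅
  n2: def={e} ue={e}
  n3: def={m} ue=∅
  n4: def={e,u} ue=∅

Liveness:
  n0: in=∅ out={e}
  n1: in={e} out={e}
  n2: in={e} out=∅
  n3: in=∅ out=∅
  n4: in=∅ out={e}

live-out(n4) = ["e"]

Answer: ["e"]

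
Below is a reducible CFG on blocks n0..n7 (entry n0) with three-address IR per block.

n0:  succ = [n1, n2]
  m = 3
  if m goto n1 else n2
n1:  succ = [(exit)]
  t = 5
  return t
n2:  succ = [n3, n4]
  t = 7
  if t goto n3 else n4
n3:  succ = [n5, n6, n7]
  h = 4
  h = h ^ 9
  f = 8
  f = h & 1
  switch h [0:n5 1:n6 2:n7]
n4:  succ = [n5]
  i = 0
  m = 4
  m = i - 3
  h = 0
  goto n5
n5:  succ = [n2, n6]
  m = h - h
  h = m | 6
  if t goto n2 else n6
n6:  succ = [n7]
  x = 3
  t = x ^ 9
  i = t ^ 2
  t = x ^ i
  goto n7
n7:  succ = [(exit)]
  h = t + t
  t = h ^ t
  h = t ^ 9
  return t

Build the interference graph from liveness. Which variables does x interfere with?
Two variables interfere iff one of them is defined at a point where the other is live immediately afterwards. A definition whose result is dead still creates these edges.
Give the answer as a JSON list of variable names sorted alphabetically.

def/use:
  n0 def {m} use ∅
  n1 def {t} use ∅
  n2 def {t} use ∅
  n3 def {f,h} use ∅
  n4 def {h,i,m} use ∅
  n5 def {h,m} use {h,t}
  n6 def {i,t,x} use ∅
  n7 def {h,t} use {t}

Liveness:
  n0: in=∅ out=∅
  n1: in=∅ out=∅
  n2: in=∅ out={t}
  n3: in={t} out={h,t}
  n4: in={t} out={h,t}
  n5: in={h,t} out=∅
  n6: in=∅ out={t}
  n7: in={t} out=∅

Interfere edges:
  f↔{h,t}
  h↔{f,t}
  i↔{m,t,x}
  m↔{i,t}
  t↔{f,h,i,m,x}
  x↔{i,t}

N(x) = ["i", "t"]

Answer: ["i", "t"]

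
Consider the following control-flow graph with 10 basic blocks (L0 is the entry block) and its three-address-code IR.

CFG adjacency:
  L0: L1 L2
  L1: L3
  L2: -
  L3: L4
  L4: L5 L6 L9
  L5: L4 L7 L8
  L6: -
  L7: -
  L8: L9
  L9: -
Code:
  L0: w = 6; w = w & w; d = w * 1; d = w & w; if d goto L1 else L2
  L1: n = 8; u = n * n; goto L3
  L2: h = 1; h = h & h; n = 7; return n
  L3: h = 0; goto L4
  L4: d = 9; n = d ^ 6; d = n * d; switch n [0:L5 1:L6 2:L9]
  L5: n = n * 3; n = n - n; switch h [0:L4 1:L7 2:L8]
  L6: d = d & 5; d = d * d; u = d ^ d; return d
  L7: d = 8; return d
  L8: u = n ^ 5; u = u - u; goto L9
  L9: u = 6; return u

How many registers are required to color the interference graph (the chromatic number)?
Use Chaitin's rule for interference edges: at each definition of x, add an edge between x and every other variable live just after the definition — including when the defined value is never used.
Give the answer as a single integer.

def/use:
  L0: {d,w} / ∅
  L1: {n,u} / ∅
  L2: {h,n} / ∅
  L3: {h} / ∅
  L4: {d,n} / ∅
  L5: {n} / {h,n}
  L6: {d,u} / {d}
  L7: {d} / ∅
  L8: {u} / {n}
  L9: {u} / ∅

Live sets:
  L0: in=∅ out=∅
  L1: in=∅ out=∅
  L2: in=∅ out=∅
  L3: in=∅ out={h}
  L4: in={h} out={d,h,n}
  L5: in={h,n} out={h,n}
  L6: in={d} out=∅
  L7: in=∅ out=∅
  L8: in={n} out=∅
  L9: in=∅ out=∅

Conflict graph:
  d↔{h,n,u,w}
  h↔{d,n}
  n↔{d,h}
  u↔{d}
  w↔{d}

Chromatic number:
  clique {d,h,n} ⇒ need ≥ 3
  3-colouring: R0={d}  R1={h,u,w}  R2={n}
  χ = 3

Answer: 3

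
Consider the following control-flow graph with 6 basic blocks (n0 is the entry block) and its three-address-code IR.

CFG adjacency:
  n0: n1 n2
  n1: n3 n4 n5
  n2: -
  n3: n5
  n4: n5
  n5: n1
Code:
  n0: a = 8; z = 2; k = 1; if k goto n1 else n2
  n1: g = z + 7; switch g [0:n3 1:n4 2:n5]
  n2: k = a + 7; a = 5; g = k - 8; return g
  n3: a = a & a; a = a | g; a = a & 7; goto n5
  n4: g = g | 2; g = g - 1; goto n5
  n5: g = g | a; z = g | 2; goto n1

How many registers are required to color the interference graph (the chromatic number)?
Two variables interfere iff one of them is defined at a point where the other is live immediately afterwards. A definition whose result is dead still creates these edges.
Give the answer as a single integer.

def/use:
  n0: {a,k,z} / ∅
  n1: {g} / {z}
  n2: {a,g,k} / {a}
  n3: {a} / {a,g}
  n4: {g} / {g}
  n5: {g,z} / {a,g}

Liveness:
  n0 li=∅ lo={a,z}
  n1 li={a,z} lo={a,g}
  n2 li={a} lo=∅
  n3 li={a,g} lo={a,g}
  n4 li={a,g} lo={a,g}
  n5 li={a,g} lo={a,z}

Interference:
  a — {g,k,z}
  g — {a}
  k — {a,z}
  z — {a,k}

Chromatic number:
  {a,k,z} pairwise interfere (3-clique) ⇒ χ ≥ 3
  assign a→c0 g→c1 k→c1 z→c2 — no edge inside a register ⇒ χ ≤ 3
  χ = 3

Answer: 3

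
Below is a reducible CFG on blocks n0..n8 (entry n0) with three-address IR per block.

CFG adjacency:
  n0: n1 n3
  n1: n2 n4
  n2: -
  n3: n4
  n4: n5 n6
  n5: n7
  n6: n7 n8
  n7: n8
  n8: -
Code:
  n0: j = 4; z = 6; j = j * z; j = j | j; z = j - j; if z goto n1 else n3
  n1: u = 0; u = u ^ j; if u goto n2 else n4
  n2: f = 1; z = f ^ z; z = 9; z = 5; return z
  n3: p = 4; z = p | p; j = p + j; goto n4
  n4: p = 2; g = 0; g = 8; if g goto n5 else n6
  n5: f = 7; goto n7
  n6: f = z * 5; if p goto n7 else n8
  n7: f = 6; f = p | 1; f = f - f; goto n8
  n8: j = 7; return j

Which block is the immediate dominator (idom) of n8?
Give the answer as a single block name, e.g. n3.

idom tree: n1←n0 n2←n1 n3←n0 n4←n0 n5←n4 n6←n4 n7←n4 n8←n4
Dom at joins:
  n4: preds {n1,n3}: {n0,n1} ∩ {n0,n3} = {n0}; idom=n0
  n7: preds {n5,n6}: {n0,n4,n5} ∩ {n0,n4,n6} = {n0,n4}; idom=n4
  n8: preds {n6,n7}: {n0,n4,n6} ∩ {n0,n4,n7} = {n0,n4}; idom=n4

idom(n8) = n4

Answer: n4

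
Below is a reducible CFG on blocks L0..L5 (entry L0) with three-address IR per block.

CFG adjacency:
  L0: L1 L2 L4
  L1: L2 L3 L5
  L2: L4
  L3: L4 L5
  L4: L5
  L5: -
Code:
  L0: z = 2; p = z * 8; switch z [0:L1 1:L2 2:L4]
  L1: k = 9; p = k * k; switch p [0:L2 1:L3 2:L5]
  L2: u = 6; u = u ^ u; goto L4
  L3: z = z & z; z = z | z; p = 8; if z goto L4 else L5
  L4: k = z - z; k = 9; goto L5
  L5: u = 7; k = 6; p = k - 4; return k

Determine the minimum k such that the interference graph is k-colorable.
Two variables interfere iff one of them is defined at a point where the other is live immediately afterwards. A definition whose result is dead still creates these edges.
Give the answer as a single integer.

Answer: 3

Analysis:
def/use:
  L0 def {p,z} use ∅
  L1 def {k,p} use ∅
  L2 def {u} use ∅
  L3 def {p,z} use {z}
  L4 def {k} use {z}
  L5 def {k,p,u} use ∅

Backward fixpoint:
  L0 li=∅ lo={z}
  L1 li={z} lo={z}
  L2 li={z} lo={z}
  L3 li={z} lo={z}
  L4 li={z} lo=∅
  L5 li=∅ lo=∅

Interference:
  k: {p,z}
  p: {k,z}
  u: {z}
  z: {k,p,u}

Chromatic number:
  lower bound: {k,p,z} mutually conflict ⇒ χ ≥ 3
  3-colouring: r0={z}  r1={k,u}  r2={p}
  χ = 3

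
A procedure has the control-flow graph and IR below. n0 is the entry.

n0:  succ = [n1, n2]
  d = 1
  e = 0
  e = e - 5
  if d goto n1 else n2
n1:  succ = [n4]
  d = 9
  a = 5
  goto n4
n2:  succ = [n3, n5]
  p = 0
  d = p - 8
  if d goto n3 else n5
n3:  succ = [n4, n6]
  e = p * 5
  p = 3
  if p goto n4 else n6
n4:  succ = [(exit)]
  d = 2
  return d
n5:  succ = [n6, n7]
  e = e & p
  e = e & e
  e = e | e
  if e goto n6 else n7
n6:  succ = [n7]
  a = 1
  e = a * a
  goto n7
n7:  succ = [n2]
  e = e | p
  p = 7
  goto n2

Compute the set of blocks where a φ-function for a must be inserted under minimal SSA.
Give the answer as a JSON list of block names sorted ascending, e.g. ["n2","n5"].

Answer: ["n2", "n4", "n7"]

Derivation:
idom tree: n1←n0 n2←n0 n3←n2 n4←n0 n5←n2 n6←n2 n7←n2
Dom at joins:
  n2: preds {n0,n7}: {n0} ∩ {n0,n2,n7} = {n0}; idom=n0
  n4: preds {n1,n3}: {n0,n1} ∩ {n0,n2,n3} = {n0}; idom=n0
  n6: preds {n3,n5}: {n0,n2,n3} ∩ {n0,n2,n5} = {n0,n2}; idom=n2
  n7: preds {n5,n6}: {n0,n2,n5} ∩ {n0,n2,n6} = {n0,n2}; idom=n2

Frontier:
  n2←n0: walk · to n0
  n2←n7: walk n7→n2 to n0
  n4←n1: walk n1 to n0
  n4←n3: walk n3→n2 to n0
  n6←n3: walk n3 to n2
  n6←n5: walk n5 to n2
  n7←n5: walk n5 to n2
  n7←n6: walk n6 to n2
  n0 → ∅
  n1 → {n4}
  n2 → {n2,n4}
  n3 → {n4,n6}
  n4 → ∅
  n5 → {n6,n7}
  n6 → {n7}
  n7 → {n2}

φ for a: defs {n1,n6}
  DF⁺ = {n2,n4,n7}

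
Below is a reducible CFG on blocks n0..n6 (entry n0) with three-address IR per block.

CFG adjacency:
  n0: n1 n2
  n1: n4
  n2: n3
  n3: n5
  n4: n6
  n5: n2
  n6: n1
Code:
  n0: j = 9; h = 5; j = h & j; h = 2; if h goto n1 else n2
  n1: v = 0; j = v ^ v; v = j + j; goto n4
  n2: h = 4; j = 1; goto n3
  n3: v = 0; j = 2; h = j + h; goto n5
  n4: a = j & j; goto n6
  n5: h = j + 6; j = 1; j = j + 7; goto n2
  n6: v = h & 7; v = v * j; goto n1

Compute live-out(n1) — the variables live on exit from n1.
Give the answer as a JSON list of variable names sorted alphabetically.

Block summaries:
  n0: def={h,j} ue=∅
  n1: def={j,v} ue=∅
  n2: def={h,j} ue=∅
  n3: def={h,j,v} ue={h}
  n4: def={a} ue={j}
  n5: def={h,j} ue={j}
  n6: def={v} ue={h,j}

Liveness:
  n0: in=∅ out={h}
  n1: in={h} out={h,j}
  n2: in=∅ out={h}
  n3: in={h} out={j}
  n4: in={h,j} out={h,j}
  n5: in={j} out=∅
  n6: in={h,j} out={h}

live-out(n1) = ["h", "j"]

Answer: ["h", "j"]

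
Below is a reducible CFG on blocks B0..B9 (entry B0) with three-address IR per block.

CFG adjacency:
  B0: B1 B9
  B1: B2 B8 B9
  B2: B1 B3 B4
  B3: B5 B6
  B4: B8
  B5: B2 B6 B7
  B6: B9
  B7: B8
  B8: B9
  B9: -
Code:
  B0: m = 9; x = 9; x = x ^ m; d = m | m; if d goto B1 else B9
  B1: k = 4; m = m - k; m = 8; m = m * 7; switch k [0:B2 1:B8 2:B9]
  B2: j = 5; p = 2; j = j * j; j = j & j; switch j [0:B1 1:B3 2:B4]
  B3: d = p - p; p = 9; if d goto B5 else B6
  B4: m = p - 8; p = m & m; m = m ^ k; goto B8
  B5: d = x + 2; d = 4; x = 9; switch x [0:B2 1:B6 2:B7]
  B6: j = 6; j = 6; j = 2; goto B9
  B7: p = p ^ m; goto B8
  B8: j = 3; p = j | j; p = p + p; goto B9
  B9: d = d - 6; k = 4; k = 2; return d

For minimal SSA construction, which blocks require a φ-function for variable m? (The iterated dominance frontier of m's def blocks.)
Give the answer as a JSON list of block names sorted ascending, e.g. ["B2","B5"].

idom tree: B1←B0 B2←B1 B3←B2 B4←B2 B5←B3 B6←B3 B7←B5 B8←B1 B9←B0
Join-block Dom:
  B1: preds {B0,B2}: {B0} ∩ {B0,B1,B2} = {B0}; idom=B0
  B2: preds {B1,B5}: {B0,B1} ∩ {B0,B1,B2,B3,B5} = {B0,B1}; idom=B1
  B6: preds {B3,B5}: {B0,B1,B2,B3} ∩ {B0,B1,B2,B3,B5} = {B0,B1,B2,B3}; idom=B3
  B8: preds {B1,B4,B7}: {B0,B1} ∩ {B0,B1,B2,B4} ∩ {B0,B1,B2,B3,B5,B7} = {B0,B1}; idom=B1
  B9: preds {B0,B1,B6,B8}: {B0} ∩ {B0,B1} ∩ {B0,B1,B2,B3,B6} ∩ {B0,B1,B8} = {B0}; idom=B0

Frontier:
  B1←B0: walk · to B0
  B1←B2: walk B2→B1 to B0
  B2←B1: walk · to B1
  B2←B5: walk B5→B3→B2 to B1
  B6←B3: walk · to B3
  B6←B5: walk B5 to B3
  B8←B1: walk · to B1
  B8←B4: walk B4→B2 to B1
  B8←B7: walk B7→B5→B3→B2 to B1
  B9←B0: walk · to B0
  B9←B1: walk B1 to B0
  B9←B6: walk B6→B3→B2→B1 to B0
  B9←B8: walk B8→B1 to B0
  B0: DF=∅
  B1: DF={B1,B9}
  B2: DF={B1,B2,B8,B9}
  B3: DF={B2,B8,B9}
  B4: DF={B8}
  B5: DF={B2,B6,B8}
  B6: DF={B9}
  B7: DF={B8}
  B8: DF={B9}
  B9: DF=∅

φ for m: defs {B0,B1,B4}
  DF⁺ = {B1,B8,B9}

Answer: ["B1", "B8", "B9"]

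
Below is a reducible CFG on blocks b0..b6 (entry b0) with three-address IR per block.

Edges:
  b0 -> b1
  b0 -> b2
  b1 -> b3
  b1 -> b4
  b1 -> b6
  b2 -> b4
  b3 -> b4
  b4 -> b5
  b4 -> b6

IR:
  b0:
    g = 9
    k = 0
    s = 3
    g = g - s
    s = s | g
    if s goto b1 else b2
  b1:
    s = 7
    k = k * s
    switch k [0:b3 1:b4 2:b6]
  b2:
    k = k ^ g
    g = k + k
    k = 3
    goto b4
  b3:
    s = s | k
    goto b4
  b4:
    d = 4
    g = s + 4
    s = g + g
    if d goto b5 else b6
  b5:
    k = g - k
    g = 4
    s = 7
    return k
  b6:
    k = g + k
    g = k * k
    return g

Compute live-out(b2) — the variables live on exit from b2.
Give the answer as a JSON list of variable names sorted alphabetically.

Per-block:
  b0: def={g,k,s} ue=∅
  b1: def={k,s} ue={k}
  b2: def={g,k} ue={g,k}
  b3: def={s} ue={k,s}
  b4: def={d,g,s} ue={s}
  b5: def={g,k,s} ue={g,k}
  b6: def={g,k} ue={g,k}

Liveness:
  b0 li=∅ lo={g,k,s}
  b1 li={g,k} lo={g,k,s}
  b2 li={g,k,s} lo={k,s}
  b3 li={k,s} lo={k,s}
  b4 li={k,s} lo={g,k}
  b5 li={g,k} lo=∅
  b6 li={g,k} lo=∅

live-out(b2) = ["k", "s"]

Answer: ["k", "s"]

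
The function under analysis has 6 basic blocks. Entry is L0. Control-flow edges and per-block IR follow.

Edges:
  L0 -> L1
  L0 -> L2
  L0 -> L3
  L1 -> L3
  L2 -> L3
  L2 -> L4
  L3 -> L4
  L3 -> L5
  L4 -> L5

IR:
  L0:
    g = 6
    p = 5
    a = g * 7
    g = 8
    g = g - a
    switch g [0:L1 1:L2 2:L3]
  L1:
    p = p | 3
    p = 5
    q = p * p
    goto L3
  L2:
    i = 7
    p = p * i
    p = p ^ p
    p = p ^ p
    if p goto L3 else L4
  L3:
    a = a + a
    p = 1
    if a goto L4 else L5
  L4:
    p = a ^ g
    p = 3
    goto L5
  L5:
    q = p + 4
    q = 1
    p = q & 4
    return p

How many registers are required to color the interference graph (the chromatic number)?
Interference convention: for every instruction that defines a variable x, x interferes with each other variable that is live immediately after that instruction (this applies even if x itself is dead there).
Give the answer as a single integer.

def/use:
  L0: def={a,g,p} ue=∅
  L1: def={p,q} ue={p}
  L2: def={i,p} ue={p}
  L3: def={a,p} ue={a}
  L4: def={p} ue={a,g}
  L5: def={p,q} ue={p}

Liveness:
  live L0: ∅→{a,g,p}
  live L1: {a,g,p}→{a,g}
  live L2: {a,g,p}→{a,g}
  live L3: {a,g}→{a,g,p}
  live L4: {a,g}→{p}
  live L5: {p}→∅

Conflict graph:
  a — {g,i,p,q}
  g — {a,i,p,q}
  i — {a,g,p}
  p — {a,g,i}
  q — {a,g}

Colouring:
  {a,g,i,p} pairwise interfere (4-clique) ⇒ χ ≥ 4
  4-colouring: R0={a}  R1={g}  R2={i,q}  R3={p}
  χ = 4

Answer: 4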